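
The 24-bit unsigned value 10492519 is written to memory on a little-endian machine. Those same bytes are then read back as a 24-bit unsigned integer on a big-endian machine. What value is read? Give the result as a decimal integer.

10492519 in 24-bit hexadecimal is 0xA01A67.
Stored little-endian, the bytes at ascending addresses are 67 1A A0.
Read back as big-endian, the last byte is least significant, giving 0x671AA0.
0x671AA0 = 6757024.

6757024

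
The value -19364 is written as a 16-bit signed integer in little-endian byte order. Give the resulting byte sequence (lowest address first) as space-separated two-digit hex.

5C B4

Two's complement of -19364 in 16 bits: 19364 = 0x4BA4; invert → 0xB45B; add 1 → 0xB45C.
Split into bytes (most-significant first): B4 5C.
In little-endian order the low byte comes first in memory.
So at ascending addresses the bytes are 5C B4.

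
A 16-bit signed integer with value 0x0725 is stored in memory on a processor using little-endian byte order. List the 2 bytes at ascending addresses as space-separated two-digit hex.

Split into bytes (most-significant first): 07 25.
In little-endian order the low byte comes first in memory.
So at ascending addresses the bytes are 25 07.

25 07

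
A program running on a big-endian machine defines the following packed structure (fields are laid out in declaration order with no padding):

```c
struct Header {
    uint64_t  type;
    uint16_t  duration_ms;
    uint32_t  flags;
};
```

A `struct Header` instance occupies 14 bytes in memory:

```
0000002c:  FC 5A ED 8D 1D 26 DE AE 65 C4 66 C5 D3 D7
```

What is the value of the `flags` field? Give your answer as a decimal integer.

`flags` follows `type` (8 B), `duration_ms` (2 B), so it starts at offset 8 + 2 = 10 and occupies 4 bytes.
Bytes at offsets 10..13: 66 C5 D3 D7.
In big-endian order the high byte comes first in memory.
The bytes are already most-significant first: 0x66C5D3D7.
0x66C5D3D7 = 1724240855.

1724240855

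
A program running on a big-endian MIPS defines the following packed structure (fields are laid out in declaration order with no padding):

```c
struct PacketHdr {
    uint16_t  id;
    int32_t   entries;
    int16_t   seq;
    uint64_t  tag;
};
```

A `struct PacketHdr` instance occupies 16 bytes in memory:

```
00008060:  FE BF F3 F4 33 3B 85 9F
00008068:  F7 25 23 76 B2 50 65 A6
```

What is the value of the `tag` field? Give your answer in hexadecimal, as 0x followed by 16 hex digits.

`tag` follows `id` (2 B), `entries` (4 B), `seq` (2 B), so it starts at offset 2 + 4 + 2 = 8 and occupies 8 bytes.
Bytes at offsets 8..15: F7 25 23 76 B2 50 65 A6.
Big-endian stores the most-significant byte at the lowest address.
The bytes are already most-significant first: 0xF7252376B25065A6.

0xF7252376B25065A6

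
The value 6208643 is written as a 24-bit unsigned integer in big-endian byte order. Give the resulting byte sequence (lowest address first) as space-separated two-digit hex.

6208643 in hexadecimal, padded to 24 bits, is 0x5EBC83.
Split into bytes (most-significant first): 5E BC 83.
Big-endian stores the most-significant byte at the lowest address.
So the memory order matches the most-significant-first order: 5E BC 83.

5E BC 83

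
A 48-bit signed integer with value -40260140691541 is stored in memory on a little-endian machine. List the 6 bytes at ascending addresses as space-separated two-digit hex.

Two's complement of -40260140691541 in 48 bits: 40260140691541 = 0x249DCB627055; invert → 0xDB62349D8FAA; add 1 → 0xDB62349D8FAB.
Split into bytes (most-significant first): DB 62 34 9D 8F AB.
In little-endian order the low byte comes first in memory.
So at ascending addresses the bytes are AB 8F 9D 34 62 DB.

AB 8F 9D 34 62 DB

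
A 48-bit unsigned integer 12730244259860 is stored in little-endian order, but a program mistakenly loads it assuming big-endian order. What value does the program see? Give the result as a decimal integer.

12730244259860 in 48-bit hexadecimal is 0x0B93FDAFE014.
Stored little-endian, the bytes at ascending addresses are 14 E0 AF FD 93 0B.
Read back as big-endian, the last byte is least significant, giving 0x14E0AFFD930B.
0x14E0AFFD930B = 22955257860875.

22955257860875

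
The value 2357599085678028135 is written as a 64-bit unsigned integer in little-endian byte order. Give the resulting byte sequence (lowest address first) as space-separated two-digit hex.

2357599085678028135 in hexadecimal, padded to 64 bits, is 0x20B7DFE0989FE567.
Split into bytes (most-significant first): 20 B7 DF E0 98 9F E5 67.
Little-endian: lowest address holds the least-significant byte.
So at ascending addresses the bytes are 67 E5 9F 98 E0 DF B7 20.

67 E5 9F 98 E0 DF B7 20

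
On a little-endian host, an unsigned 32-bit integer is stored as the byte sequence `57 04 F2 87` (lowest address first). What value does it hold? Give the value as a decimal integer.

2280784983

Little-endian: lowest address holds the least-significant byte.
Reassemble most-significant byte first: 87 F2 04 57 → 0x87F20457.
0x87F20457 = 2280784983.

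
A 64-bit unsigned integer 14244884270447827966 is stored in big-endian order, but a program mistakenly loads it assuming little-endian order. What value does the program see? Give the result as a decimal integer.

14244884270447827966 in 64-bit hexadecimal is 0xC5AFFEC576979BFE.
Stored big-endian, the bytes at ascending addresses are C5 AF FE C5 76 97 9B FE.
Read back as little-endian, the first byte is least significant, giving 0xFE9B9776C5FEAFC5.
0xFE9B9776C5FEAFC5 = 18346424043407585221.

18346424043407585221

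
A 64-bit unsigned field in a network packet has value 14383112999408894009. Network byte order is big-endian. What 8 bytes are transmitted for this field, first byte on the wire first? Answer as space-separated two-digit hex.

C7 9B 15 11 66 12 00 39

14383112999408894009 in hexadecimal, padded to 64 bits, is 0xC79B151166120039.
Split into bytes (most-significant first): C7 9B 15 11 66 12 00 39.
Big-endian stores the most-significant byte at the lowest address.
So the memory order matches the most-significant-first order: C7 9B 15 11 66 12 00 39.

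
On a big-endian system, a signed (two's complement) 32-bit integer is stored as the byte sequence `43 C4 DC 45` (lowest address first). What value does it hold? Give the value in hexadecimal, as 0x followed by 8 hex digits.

Big-endian stores the most-significant byte at the lowest address.
The bytes are already most-significant first: 0x43C4DC45.

0x43C4DC45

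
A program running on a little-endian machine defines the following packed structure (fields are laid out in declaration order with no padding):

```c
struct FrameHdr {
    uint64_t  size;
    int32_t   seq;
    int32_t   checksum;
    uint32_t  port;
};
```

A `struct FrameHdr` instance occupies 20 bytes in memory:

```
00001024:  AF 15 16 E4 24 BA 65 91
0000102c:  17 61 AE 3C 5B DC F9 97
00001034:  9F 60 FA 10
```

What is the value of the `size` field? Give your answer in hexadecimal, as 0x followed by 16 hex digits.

`size` is the first field, at byte offset 0, occupying 8 bytes.
Bytes at offsets 0..7: AF 15 16 E4 24 BA 65 91.
Little-endian stores the least-significant byte at the lowest address.
Reassemble most-significant byte first: 91 65 BA 24 E4 16 15 AF → 0x9165BA24E41615AF.

0x9165BA24E41615AF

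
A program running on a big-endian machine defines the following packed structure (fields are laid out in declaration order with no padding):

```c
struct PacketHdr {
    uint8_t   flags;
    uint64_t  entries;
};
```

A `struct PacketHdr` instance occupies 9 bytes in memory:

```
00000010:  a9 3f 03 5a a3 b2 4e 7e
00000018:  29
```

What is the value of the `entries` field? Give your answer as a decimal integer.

`entries` follows `flags` (1 byte), so it starts at byte offset 1 and occupies 8 bytes.
Bytes at offsets 1..8: 3F 03 5A A3 B2 4E 7E 29.
Big-endian: lowest address holds the most-significant byte.
The bytes are already most-significant first: 0x3F035AA3B24E7E29.
0x3F035AA3B24E7E29 = 4540572508437249577.

4540572508437249577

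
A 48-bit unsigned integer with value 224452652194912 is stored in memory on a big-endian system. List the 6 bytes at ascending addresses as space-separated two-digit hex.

224452652194912 in hexadecimal, padded to 48 bits, is 0xCC23749A5C60.
Split into bytes (most-significant first): CC 23 74 9A 5C 60.
Big-endian stores the most-significant byte at the lowest address.
So the memory order matches the most-significant-first order: CC 23 74 9A 5C 60.

CC 23 74 9A 5C 60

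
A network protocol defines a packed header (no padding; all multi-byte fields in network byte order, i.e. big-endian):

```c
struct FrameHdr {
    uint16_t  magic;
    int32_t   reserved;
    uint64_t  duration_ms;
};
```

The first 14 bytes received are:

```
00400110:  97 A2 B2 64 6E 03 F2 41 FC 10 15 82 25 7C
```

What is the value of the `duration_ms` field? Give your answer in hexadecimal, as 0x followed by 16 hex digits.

0xF241FC101582257C

`duration_ms` follows `magic` (2 B), `reserved` (4 B), so it starts at offset 2 + 4 = 6 and occupies 8 bytes.
Bytes at offsets 6..13: F2 41 FC 10 15 82 25 7C.
In big-endian order the high byte comes first in memory.
The bytes are already most-significant first: 0xF241FC101582257C.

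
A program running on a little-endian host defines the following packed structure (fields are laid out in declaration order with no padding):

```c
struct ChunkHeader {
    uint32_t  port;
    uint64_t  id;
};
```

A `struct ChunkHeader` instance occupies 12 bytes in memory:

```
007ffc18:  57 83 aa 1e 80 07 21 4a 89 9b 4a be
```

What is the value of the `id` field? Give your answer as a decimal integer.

13711943029439399808

`id` follows `port` (4 bytes), so it starts at byte offset 4 and occupies 8 bytes.
Bytes at offsets 4..11: 80 07 21 4A 89 9B 4A BE.
Little-endian stores the least-significant byte at the lowest address.
Reassemble most-significant byte first: BE 4A 9B 89 4A 21 07 80 → 0xBE4A9B894A210780.
0xBE4A9B894A210780 = 13711943029439399808.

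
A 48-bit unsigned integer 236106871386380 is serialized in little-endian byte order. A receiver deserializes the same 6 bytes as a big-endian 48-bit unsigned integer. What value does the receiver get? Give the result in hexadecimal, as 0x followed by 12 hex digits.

0x0CB132EABCD6

236106871386380 in 48-bit hexadecimal is 0xD6BCEA32B10C.
Stored little-endian, the bytes at ascending addresses are 0C B1 32 EA BC D6.
Read back as big-endian, the last byte is least significant, giving 0x0CB132EABCD6.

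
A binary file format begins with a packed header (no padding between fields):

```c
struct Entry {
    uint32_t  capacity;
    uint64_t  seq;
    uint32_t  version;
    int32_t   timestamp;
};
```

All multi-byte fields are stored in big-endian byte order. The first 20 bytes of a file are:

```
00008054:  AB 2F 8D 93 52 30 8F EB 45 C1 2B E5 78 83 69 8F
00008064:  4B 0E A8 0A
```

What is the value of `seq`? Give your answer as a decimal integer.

5922391750642576357

`seq` follows `capacity` (4 bytes), so it starts at byte offset 4 and occupies 8 bytes.
Bytes at offsets 4..11: 52 30 8F EB 45 C1 2B E5.
Big-endian: lowest address holds the most-significant byte.
The bytes are already most-significant first: 0x52308FEB45C12BE5.
0x52308FEB45C12BE5 = 5922391750642576357.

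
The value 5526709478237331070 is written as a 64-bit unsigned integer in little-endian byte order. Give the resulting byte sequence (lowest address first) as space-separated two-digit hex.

5526709478237331070 in hexadecimal, padded to 64 bits, is 0x4CB2D0FD1B1EDE7E.
Split into bytes (most-significant first): 4C B2 D0 FD 1B 1E DE 7E.
In little-endian order the low byte comes first in memory.
So at ascending addresses the bytes are 7E DE 1E 1B FD D0 B2 4C.

7E DE 1E 1B FD D0 B2 4C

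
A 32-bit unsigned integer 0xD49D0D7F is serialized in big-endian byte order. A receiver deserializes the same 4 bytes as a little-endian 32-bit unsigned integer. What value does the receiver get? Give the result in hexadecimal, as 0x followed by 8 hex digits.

0x7F0D9DD4

Stored big-endian, the bytes at ascending addresses are D4 9D 0D 7F.
Read back as little-endian, the first byte is least significant, giving 0x7F0D9DD4.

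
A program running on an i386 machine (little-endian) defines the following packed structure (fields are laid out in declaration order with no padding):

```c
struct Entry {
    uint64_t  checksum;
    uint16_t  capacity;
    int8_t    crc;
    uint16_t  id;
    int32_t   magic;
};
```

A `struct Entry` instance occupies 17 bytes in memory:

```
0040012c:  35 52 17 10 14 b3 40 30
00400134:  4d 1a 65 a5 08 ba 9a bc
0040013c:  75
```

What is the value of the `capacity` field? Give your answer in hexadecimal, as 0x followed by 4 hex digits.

0x1A4D

`capacity` follows `checksum` (8 bytes), so it starts at byte offset 8 and occupies 2 bytes.
Bytes at offsets 8..9: 4D 1A.
In little-endian order the low byte comes first in memory.
Reassemble most-significant byte first: 1A 4D → 0x1A4D.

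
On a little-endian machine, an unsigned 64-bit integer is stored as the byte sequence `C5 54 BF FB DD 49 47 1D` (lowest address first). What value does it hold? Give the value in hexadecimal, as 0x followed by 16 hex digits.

0x1D4749DDFBBF54C5

In little-endian order the low byte comes first in memory.
Reassemble most-significant byte first: 1D 47 49 DD FB BF 54 C5 → 0x1D4749DDFBBF54C5.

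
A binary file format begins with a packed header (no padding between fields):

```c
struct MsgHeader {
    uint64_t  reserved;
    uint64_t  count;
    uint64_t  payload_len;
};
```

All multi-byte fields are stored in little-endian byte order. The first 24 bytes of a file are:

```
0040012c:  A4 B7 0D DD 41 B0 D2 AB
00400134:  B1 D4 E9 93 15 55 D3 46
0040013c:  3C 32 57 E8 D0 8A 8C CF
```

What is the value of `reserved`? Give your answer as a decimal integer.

12381152122522941348

`reserved` is the first field, at byte offset 0, occupying 8 bytes.
Bytes at offsets 0..7: A4 B7 0D DD 41 B0 D2 AB.
Little-endian stores the least-significant byte at the lowest address.
Reassemble most-significant byte first: AB D2 B0 41 DD 0D B7 A4 → 0xABD2B041DD0DB7A4.
0xABD2B041DD0DB7A4 = 12381152122522941348.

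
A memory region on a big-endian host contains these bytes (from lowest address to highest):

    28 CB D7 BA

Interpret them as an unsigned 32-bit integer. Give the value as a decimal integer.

684447674

Big-endian stores the most-significant byte at the lowest address.
The bytes are already most-significant first: 0x28CBD7BA.
0x28CBD7BA = 684447674.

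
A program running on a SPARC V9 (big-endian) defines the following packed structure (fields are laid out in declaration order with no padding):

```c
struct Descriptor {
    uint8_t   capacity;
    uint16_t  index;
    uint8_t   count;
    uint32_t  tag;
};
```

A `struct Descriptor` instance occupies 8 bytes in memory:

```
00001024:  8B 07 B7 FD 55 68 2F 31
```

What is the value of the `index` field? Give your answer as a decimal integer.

1975

`index` follows `capacity` (1 byte), so it starts at byte offset 1 and occupies 2 bytes.
Bytes at offsets 1..2: 07 B7.
Big-endian stores the most-significant byte at the lowest address.
The bytes are already most-significant first: 0x07B7.
0x07B7 = 1975.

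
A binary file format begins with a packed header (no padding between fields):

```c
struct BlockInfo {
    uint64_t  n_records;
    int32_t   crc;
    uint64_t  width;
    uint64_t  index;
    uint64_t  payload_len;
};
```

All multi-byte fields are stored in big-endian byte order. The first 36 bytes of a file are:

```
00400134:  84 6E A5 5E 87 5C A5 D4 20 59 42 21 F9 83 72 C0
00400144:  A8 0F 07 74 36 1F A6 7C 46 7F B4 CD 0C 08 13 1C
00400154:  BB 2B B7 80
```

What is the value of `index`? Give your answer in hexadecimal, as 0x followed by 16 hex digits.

0x361FA67C467FB4CD

`index` follows `n_records` (8 B), `crc` (4 B), `width` (8 B), so it starts at offset 8 + 4 + 8 = 20 and occupies 8 bytes.
Bytes at offsets 20..27: 36 1F A6 7C 46 7F B4 CD.
Big-endian stores the most-significant byte at the lowest address.
The bytes are already most-significant first: 0x361FA67C467FB4CD.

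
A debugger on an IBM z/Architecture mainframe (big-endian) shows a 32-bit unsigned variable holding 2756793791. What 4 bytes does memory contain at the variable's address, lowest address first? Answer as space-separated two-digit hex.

2756793791 in hexadecimal, padded to 32 bits, is 0xA45155BF.
Split into bytes (most-significant first): A4 51 55 BF.
Big-endian stores the most-significant byte at the lowest address.
So the memory order matches the most-significant-first order: A4 51 55 BF.

A4 51 55 BF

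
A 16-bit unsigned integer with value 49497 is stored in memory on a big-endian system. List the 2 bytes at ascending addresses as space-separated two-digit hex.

C1 59

49497 in hexadecimal, padded to 16 bits, is 0xC159.
Split into bytes (most-significant first): C1 59.
Big-endian: lowest address holds the most-significant byte.
So the memory order matches the most-significant-first order: C1 59.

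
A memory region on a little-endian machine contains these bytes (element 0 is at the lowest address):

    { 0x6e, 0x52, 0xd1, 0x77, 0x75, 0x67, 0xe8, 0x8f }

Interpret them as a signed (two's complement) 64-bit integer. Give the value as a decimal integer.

-8077092177469943186

In little-endian order the low byte comes first in memory.
Reassemble most-significant byte first: 8F E8 67 75 77 D1 52 6E → 0x8FE8677577D1526E.
Top bit is set, so as a signed 64-bit value this is 0x8FE8677577D1526E − 2^64 = -8077092177469943186.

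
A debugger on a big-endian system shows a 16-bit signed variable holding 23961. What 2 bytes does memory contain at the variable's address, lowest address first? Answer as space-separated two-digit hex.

23961 in hexadecimal, padded to 16 bits, is 0x5D99.
Split into bytes (most-significant first): 5D 99.
Big-endian stores the most-significant byte at the lowest address.
So the memory order matches the most-significant-first order: 5D 99.

5D 99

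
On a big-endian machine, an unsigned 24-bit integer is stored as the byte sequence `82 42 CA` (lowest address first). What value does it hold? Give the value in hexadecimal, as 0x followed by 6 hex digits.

0x8242CA

In big-endian order the high byte comes first in memory.
The bytes are already most-significant first: 0x8242CA.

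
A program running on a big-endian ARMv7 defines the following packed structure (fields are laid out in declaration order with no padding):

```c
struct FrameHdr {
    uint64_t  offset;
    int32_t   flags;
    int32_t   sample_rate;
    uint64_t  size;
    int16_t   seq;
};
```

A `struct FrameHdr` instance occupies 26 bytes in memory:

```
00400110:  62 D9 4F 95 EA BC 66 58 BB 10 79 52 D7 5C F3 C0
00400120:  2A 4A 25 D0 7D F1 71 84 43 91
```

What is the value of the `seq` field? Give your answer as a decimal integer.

17297

`seq` follows `offset` (8 B), `flags` (4 B), `sample_rate` (4 B), `size` (8 B), so it starts at offset 8 + 4 + 4 + 8 = 24 and occupies 2 bytes.
Bytes at offsets 24..25: 43 91.
Big-endian stores the most-significant byte at the lowest address.
The bytes are already most-significant first: 0x4391.
0x4391 = 17297.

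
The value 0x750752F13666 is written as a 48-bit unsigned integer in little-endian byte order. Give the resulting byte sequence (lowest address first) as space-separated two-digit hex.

Split into bytes (most-significant first): 75 07 52 F1 36 66.
Little-endian stores the least-significant byte at the lowest address.
So at ascending addresses the bytes are 66 36 F1 52 07 75.

66 36 F1 52 07 75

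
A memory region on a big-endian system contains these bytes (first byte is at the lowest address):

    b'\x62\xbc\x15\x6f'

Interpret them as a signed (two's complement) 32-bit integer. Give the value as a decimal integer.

1656493423

In big-endian order the high byte comes first in memory.
The bytes are already most-significant first: 0x62BC156F.
0x62BC156F = 1656493423.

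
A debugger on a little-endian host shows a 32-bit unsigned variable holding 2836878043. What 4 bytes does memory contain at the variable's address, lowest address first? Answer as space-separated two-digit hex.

DB 52 17 A9

2836878043 in hexadecimal, padded to 32 bits, is 0xA91752DB.
Split into bytes (most-significant first): A9 17 52 DB.
In little-endian order the low byte comes first in memory.
So at ascending addresses the bytes are DB 52 17 A9.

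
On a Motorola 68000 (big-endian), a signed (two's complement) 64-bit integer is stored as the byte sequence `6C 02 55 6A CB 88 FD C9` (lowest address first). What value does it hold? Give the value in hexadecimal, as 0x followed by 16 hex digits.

In big-endian order the high byte comes first in memory.
The bytes are already most-significant first: 0x6C02556ACB88FDC9.

0x6C02556ACB88FDC9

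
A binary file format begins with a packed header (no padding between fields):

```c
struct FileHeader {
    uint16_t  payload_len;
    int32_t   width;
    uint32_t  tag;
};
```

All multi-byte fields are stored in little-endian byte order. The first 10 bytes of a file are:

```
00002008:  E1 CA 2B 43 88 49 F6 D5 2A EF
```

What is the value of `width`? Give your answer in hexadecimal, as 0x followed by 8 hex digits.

0x4988432B

`width` follows `payload_len` (2 bytes), so it starts at byte offset 2 and occupies 4 bytes.
Bytes at offsets 2..5: 2B 43 88 49.
In little-endian order the low byte comes first in memory.
Reassemble most-significant byte first: 49 88 43 2B → 0x4988432B.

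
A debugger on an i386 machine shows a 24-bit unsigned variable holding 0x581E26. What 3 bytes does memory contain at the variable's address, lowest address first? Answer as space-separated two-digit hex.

26 1E 58

Split into bytes (most-significant first): 58 1E 26.
Little-endian: lowest address holds the least-significant byte.
So at ascending addresses the bytes are 26 1E 58.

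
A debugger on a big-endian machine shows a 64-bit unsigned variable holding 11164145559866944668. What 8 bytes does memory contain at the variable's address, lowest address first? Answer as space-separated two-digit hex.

9A EF 03 3C 8C 9F AC 9C

11164145559866944668 in hexadecimal, padded to 64 bits, is 0x9AEF033C8C9FAC9C.
Split into bytes (most-significant first): 9A EF 03 3C 8C 9F AC 9C.
Big-endian: lowest address holds the most-significant byte.
So the memory order matches the most-significant-first order: 9A EF 03 3C 8C 9F AC 9C.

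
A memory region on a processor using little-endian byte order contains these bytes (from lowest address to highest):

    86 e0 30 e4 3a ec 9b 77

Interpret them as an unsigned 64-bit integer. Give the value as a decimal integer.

Little-endian stores the least-significant byte at the lowest address.
Reassemble most-significant byte first: 77 9B EC 3A E4 30 E0 86 → 0x779BEC3AE430E086.
0x779BEC3AE430E086 = 8618742049584242822.

8618742049584242822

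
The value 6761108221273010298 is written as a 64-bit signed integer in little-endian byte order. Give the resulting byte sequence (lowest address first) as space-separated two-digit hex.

6761108221273010298 in hexadecimal, padded to 64 bits, is 0x5DD4481AF8F3707A.
Split into bytes (most-significant first): 5D D4 48 1A F8 F3 70 7A.
Little-endian: lowest address holds the least-significant byte.
So at ascending addresses the bytes are 7A 70 F3 F8 1A 48 D4 5D.

7A 70 F3 F8 1A 48 D4 5D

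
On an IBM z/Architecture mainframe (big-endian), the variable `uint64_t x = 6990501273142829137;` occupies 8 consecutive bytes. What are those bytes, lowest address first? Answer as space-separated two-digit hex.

61 03 3F DE E3 98 20 51

6990501273142829137 in hexadecimal, padded to 64 bits, is 0x61033FDEE3982051.
Split into bytes (most-significant first): 61 03 3F DE E3 98 20 51.
Big-endian stores the most-significant byte at the lowest address.
So the memory order matches the most-significant-first order: 61 03 3F DE E3 98 20 51.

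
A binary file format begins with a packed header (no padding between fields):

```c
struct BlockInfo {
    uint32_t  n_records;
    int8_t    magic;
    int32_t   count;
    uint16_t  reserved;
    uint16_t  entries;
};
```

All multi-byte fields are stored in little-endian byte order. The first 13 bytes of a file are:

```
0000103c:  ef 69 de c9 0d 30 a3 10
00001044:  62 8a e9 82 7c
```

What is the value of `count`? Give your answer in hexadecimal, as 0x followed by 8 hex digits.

0x6210A330

`count` follows `n_records` (4 B), `magic` (1 B), so it starts at offset 4 + 1 = 5 and occupies 4 bytes.
Bytes at offsets 5..8: 30 A3 10 62.
Little-endian: lowest address holds the least-significant byte.
Reassemble most-significant byte first: 62 10 A3 30 → 0x6210A330.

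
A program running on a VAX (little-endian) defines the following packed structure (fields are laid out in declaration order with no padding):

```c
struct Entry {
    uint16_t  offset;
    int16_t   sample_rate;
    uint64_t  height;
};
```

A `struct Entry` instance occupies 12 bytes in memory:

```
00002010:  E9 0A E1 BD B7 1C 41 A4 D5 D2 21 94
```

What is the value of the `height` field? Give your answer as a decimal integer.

`height` follows `offset` (2 B), `sample_rate` (2 B), so it starts at offset 2 + 2 = 4 and occupies 8 bytes.
Bytes at offsets 4..11: B7 1C 41 A4 D5 D2 21 94.
Little-endian: lowest address holds the least-significant byte.
Reassemble most-significant byte first: 94 21 D2 D5 A4 41 1C B7 → 0x9421D2D5A4411CB7.
0x9421D2D5A4411CB7 = 10674044406870383799.

10674044406870383799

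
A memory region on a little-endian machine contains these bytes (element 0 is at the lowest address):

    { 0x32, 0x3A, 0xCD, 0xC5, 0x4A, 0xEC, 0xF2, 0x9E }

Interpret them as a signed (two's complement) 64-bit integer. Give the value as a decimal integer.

Little-endian: lowest address holds the least-significant byte.
Reassemble most-significant byte first: 9E F2 EC 4A C5 CD 3A 32 → 0x9EF2EC4AC5CD3A32.
Top bit is set, so as a signed 64-bit value this is 0x9EF2EC4AC5CD3A32 − 2^64 = -6993267465462662606.

-6993267465462662606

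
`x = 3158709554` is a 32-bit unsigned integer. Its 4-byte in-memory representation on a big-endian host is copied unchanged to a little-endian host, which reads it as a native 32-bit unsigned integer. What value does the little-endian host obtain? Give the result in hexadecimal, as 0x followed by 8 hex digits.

3158709554 in 32-bit hexadecimal is 0xBC461532.
Stored big-endian, the bytes at ascending addresses are BC 46 15 32.
Read back as little-endian, the first byte is least significant, giving 0x321546BC.

0x321546BC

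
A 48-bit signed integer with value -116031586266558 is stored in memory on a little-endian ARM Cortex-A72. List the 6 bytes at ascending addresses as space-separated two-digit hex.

42 92 84 4A 78 96

Two's complement of -116031586266558 in 48 bits: 116031586266558 = 0x6987B57B6DBE; invert → 0x96784A849241; add 1 → 0x96784A849242.
Split into bytes (most-significant first): 96 78 4A 84 92 42.
In little-endian order the low byte comes first in memory.
So at ascending addresses the bytes are 42 92 84 4A 78 96.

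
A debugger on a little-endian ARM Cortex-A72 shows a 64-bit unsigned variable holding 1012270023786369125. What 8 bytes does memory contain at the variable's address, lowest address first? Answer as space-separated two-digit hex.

1012270023786369125 in hexadecimal, padded to 64 bits, is 0x0E0C4E3930901065.
Split into bytes (most-significant first): 0E 0C 4E 39 30 90 10 65.
Little-endian stores the least-significant byte at the lowest address.
So at ascending addresses the bytes are 65 10 90 30 39 4E 0C 0E.

65 10 90 30 39 4E 0C 0E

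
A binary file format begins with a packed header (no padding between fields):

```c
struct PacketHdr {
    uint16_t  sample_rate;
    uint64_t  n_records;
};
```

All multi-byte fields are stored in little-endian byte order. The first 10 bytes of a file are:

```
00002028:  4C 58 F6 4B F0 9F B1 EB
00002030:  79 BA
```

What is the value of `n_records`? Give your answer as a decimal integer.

13437030111361649654

`n_records` follows `sample_rate` (2 bytes), so it starts at byte offset 2 and occupies 8 bytes.
Bytes at offsets 2..9: F6 4B F0 9F B1 EB 79 BA.
Little-endian: lowest address holds the least-significant byte.
Reassemble most-significant byte first: BA 79 EB B1 9F F0 4B F6 → 0xBA79EBB19FF04BF6.
0xBA79EBB19FF04BF6 = 13437030111361649654.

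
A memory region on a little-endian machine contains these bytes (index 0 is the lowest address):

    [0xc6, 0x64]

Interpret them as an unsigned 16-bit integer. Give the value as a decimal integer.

25798

Little-endian stores the least-significant byte at the lowest address.
Reassemble most-significant byte first: 64 C6 → 0x64C6.
0x64C6 = 25798.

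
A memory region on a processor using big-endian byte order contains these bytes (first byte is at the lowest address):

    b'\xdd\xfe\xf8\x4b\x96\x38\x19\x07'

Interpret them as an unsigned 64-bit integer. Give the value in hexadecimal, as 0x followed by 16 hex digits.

0xDDFEF84B96381907

In big-endian order the high byte comes first in memory.
The bytes are already most-significant first: 0xDDFEF84B96381907.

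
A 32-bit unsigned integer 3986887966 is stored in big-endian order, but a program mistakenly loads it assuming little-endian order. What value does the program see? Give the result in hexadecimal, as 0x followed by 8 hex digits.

3986887966 in 32-bit hexadecimal is 0xEDA3151E.
Stored big-endian, the bytes at ascending addresses are ED A3 15 1E.
Read back as little-endian, the first byte is least significant, giving 0x1E15A3ED.

0x1E15A3ED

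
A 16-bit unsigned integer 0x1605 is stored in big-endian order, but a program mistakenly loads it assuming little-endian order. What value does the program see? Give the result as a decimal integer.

1302

Stored big-endian, the bytes at ascending addresses are 16 05.
Read back as little-endian, the first byte is least significant, giving 0x0516.
0x0516 = 1302.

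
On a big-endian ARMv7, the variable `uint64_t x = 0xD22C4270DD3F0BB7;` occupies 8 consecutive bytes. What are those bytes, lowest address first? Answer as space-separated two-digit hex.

Split into bytes (most-significant first): D2 2C 42 70 DD 3F 0B B7.
Big-endian stores the most-significant byte at the lowest address.
So the memory order matches the most-significant-first order: D2 2C 42 70 DD 3F 0B B7.

D2 2C 42 70 DD 3F 0B B7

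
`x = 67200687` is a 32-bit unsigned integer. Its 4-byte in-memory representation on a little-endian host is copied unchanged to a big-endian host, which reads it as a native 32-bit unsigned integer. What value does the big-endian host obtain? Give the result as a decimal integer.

67200687 in 32-bit hexadecimal is 0x040166AF.
Stored little-endian, the bytes at ascending addresses are AF 66 01 04.
Read back as big-endian, the last byte is least significant, giving 0xAF660104.
0xAF660104 = 2942697732.

2942697732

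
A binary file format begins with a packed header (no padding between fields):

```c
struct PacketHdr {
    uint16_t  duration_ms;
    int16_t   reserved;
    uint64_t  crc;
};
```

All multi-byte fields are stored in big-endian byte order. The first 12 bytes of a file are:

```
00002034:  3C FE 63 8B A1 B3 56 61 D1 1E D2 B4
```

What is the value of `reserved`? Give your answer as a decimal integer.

`reserved` follows `duration_ms` (2 bytes), so it starts at byte offset 2 and occupies 2 bytes.
Bytes at offsets 2..3: 63 8B.
Big-endian: lowest address holds the most-significant byte.
The bytes are already most-significant first: 0x638B.
0x638B = 25483.

25483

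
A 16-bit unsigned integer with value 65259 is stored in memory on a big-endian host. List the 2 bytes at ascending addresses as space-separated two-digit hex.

FE EB

65259 in hexadecimal, padded to 16 bits, is 0xFEEB.
Split into bytes (most-significant first): FE EB.
In big-endian order the high byte comes first in memory.
So the memory order matches the most-significant-first order: FE EB.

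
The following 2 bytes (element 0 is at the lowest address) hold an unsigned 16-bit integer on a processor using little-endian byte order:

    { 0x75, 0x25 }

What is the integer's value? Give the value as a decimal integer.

9589

In little-endian order the low byte comes first in memory.
Reassemble most-significant byte first: 25 75 → 0x2575.
0x2575 = 9589.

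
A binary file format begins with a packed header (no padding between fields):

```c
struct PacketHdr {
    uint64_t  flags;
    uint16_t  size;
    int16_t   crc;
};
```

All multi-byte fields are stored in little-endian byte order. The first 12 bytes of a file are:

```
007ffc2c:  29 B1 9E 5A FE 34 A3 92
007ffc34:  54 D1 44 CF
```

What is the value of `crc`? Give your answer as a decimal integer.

`crc` follows `flags` (8 B), `size` (2 B), so it starts at offset 8 + 2 = 10 and occupies 2 bytes.
Bytes at offsets 10..11: 44 CF.
Little-endian stores the least-significant byte at the lowest address.
Reassemble most-significant byte first: CF 44 → 0xCF44.
Top bit is set, so as a signed 16-bit value this is 0xCF44 − 2^16 = -12476.

-12476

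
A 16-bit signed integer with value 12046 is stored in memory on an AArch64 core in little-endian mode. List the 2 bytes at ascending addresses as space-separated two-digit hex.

0E 2F

12046 in hexadecimal, padded to 16 bits, is 0x2F0E.
Split into bytes (most-significant first): 2F 0E.
Little-endian: lowest address holds the least-significant byte.
So at ascending addresses the bytes are 0E 2F.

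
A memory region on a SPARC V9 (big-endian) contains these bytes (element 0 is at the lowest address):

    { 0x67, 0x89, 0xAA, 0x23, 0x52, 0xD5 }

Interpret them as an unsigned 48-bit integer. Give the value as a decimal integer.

113840962622165

Big-endian stores the most-significant byte at the lowest address.
The bytes are already most-significant first: 0x6789AA2352D5.
0x6789AA2352D5 = 113840962622165.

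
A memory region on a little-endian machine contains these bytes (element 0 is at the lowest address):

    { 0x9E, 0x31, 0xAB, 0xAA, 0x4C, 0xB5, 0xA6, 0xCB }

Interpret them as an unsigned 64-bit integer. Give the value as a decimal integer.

14674615776718827934

Little-endian: lowest address holds the least-significant byte.
Reassemble most-significant byte first: CB A6 B5 4C AA AB 31 9E → 0xCBA6B54CAAAB319E.
0xCBA6B54CAAAB319E = 14674615776718827934.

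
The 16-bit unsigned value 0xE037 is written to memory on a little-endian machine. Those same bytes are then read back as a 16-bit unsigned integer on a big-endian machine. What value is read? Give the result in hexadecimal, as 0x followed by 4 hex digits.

Stored little-endian, the bytes at ascending addresses are 37 E0.
Read back as big-endian, the last byte is least significant, giving 0x37E0.

0x37E0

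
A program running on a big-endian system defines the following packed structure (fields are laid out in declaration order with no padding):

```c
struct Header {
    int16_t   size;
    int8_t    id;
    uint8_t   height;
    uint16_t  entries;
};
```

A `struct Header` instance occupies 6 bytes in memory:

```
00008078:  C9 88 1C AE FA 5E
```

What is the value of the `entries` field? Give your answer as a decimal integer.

64094

`entries` follows `size` (2 B), `id` (1 B), `height` (1 B), so it starts at offset 2 + 1 + 1 = 4 and occupies 2 bytes.
Bytes at offsets 4..5: FA 5E.
Big-endian: lowest address holds the most-significant byte.
The bytes are already most-significant first: 0xFA5E.
0xFA5E = 64094.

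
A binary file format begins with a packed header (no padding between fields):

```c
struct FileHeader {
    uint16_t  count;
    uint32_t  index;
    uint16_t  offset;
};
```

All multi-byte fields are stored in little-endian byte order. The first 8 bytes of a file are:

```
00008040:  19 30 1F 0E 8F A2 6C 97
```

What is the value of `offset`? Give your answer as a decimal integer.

38764

`offset` follows `count` (2 B), `index` (4 B), so it starts at offset 2 + 4 = 6 and occupies 2 bytes.
Bytes at offsets 6..7: 6C 97.
Little-endian: lowest address holds the least-significant byte.
Reassemble most-significant byte first: 97 6C → 0x976C.
0x976C = 38764.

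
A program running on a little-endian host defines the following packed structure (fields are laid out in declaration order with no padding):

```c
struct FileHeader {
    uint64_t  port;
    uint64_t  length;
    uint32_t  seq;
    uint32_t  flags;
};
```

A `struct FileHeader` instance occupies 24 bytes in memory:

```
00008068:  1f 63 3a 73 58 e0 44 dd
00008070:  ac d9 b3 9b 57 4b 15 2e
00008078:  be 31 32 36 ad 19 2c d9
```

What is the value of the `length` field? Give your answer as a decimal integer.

3320643139902101932

`length` follows `port` (8 bytes), so it starts at byte offset 8 and occupies 8 bytes.
Bytes at offsets 8..15: AC D9 B3 9B 57 4B 15 2E.
Little-endian: lowest address holds the least-significant byte.
Reassemble most-significant byte first: 2E 15 4B 57 9B B3 D9 AC → 0x2E154B579BB3D9AC.
0x2E154B579BB3D9AC = 3320643139902101932.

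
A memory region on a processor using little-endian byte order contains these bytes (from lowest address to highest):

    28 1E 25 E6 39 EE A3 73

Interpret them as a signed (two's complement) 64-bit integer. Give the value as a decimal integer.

Little-endian: lowest address holds the least-significant byte.
Reassemble most-significant byte first: 73 A3 EE 39 E6 25 1E 28 → 0x73A3EE39E6251E28.
0x73A3EE39E6251E28 = 8332765668007288360.

8332765668007288360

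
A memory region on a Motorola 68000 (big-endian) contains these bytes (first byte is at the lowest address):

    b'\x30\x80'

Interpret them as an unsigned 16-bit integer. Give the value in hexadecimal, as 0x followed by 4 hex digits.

Big-endian: lowest address holds the most-significant byte.
The bytes are already most-significant first: 0x3080.

0x3080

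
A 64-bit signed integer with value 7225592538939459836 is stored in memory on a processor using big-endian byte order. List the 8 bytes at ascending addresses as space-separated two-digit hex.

64 46 76 21 9F 33 08 FC

7225592538939459836 in hexadecimal, padded to 64 bits, is 0x644676219F3308FC.
Split into bytes (most-significant first): 64 46 76 21 9F 33 08 FC.
In big-endian order the high byte comes first in memory.
So the memory order matches the most-significant-first order: 64 46 76 21 9F 33 08 FC.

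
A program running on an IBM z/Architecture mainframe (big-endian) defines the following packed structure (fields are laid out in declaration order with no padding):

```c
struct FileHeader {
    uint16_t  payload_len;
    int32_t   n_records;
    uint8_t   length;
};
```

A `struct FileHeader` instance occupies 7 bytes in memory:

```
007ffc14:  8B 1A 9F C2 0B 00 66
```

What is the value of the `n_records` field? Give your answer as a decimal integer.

-1614673152

`n_records` follows `payload_len` (2 bytes), so it starts at byte offset 2 and occupies 4 bytes.
Bytes at offsets 2..5: 9F C2 0B 00.
In big-endian order the high byte comes first in memory.
The bytes are already most-significant first: 0x9FC20B00.
Top bit is set, so as a signed 32-bit value this is 0x9FC20B00 − 2^32 = -1614673152.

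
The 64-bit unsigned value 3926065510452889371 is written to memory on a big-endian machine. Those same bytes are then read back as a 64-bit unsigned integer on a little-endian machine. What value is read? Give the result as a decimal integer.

3926065510452889371 in 64-bit hexadecimal is 0x367C2FC7D375071B.
Stored big-endian, the bytes at ascending addresses are 36 7C 2F C7 D3 75 07 1B.
Read back as little-endian, the first byte is least significant, giving 0x1B0775D3C72F7C36.
0x1B0775D3C72F7C36 = 1947654916301356086.

1947654916301356086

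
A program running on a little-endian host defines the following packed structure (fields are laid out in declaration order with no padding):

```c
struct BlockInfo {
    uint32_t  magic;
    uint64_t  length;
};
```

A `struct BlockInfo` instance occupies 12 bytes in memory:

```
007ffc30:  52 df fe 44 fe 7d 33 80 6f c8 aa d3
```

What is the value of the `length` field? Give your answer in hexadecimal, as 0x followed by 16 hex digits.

`length` follows `magic` (4 bytes), so it starts at byte offset 4 and occupies 8 bytes.
Bytes at offsets 4..11: FE 7D 33 80 6F C8 AA D3.
In little-endian order the low byte comes first in memory.
Reassemble most-significant byte first: D3 AA C8 6F 80 33 7D FE → 0xD3AAC86F80337DFE.

0xD3AAC86F80337DFE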